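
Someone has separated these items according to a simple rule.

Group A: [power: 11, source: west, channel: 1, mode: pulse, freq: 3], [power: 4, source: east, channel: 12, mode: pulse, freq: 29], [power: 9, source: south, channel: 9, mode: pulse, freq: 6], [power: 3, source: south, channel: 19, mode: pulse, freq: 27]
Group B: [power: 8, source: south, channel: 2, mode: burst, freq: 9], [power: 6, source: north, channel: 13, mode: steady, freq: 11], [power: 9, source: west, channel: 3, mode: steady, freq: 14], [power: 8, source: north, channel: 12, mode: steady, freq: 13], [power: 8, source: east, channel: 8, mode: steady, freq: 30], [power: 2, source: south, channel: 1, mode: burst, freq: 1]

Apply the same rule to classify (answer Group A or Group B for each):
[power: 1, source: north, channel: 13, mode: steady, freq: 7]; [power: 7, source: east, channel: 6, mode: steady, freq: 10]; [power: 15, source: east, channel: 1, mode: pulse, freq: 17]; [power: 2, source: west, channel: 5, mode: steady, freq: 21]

A rule that fits every label: mode is pulse — true of each 'Group A' example, false of each 'Group B' one.
[power: 1, source: north, channel: 13, mode: steady, freq: 7]: mode is steady — fails this test, so Group B. [power: 7, source: east, channel: 6, mode: steady, freq: 10]: mode is steady — fails this test, so Group B. [power: 15, source: east, channel: 1, mode: pulse, freq: 17]: mode is pulse — has this property, so Group A. [power: 2, source: west, channel: 5, mode: steady, freq: 21]: mode is steady — fails this test, so Group B.

Group B, Group B, Group A, Group B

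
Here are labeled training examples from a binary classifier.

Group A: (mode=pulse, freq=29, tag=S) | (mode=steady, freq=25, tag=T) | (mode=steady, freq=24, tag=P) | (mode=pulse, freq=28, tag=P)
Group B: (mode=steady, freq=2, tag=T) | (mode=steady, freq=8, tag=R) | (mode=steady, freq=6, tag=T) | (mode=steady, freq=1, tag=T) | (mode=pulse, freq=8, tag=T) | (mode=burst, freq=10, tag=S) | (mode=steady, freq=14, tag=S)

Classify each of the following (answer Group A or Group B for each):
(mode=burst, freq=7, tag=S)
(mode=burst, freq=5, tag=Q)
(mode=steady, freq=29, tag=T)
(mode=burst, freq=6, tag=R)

Group B, Group B, Group A, Group B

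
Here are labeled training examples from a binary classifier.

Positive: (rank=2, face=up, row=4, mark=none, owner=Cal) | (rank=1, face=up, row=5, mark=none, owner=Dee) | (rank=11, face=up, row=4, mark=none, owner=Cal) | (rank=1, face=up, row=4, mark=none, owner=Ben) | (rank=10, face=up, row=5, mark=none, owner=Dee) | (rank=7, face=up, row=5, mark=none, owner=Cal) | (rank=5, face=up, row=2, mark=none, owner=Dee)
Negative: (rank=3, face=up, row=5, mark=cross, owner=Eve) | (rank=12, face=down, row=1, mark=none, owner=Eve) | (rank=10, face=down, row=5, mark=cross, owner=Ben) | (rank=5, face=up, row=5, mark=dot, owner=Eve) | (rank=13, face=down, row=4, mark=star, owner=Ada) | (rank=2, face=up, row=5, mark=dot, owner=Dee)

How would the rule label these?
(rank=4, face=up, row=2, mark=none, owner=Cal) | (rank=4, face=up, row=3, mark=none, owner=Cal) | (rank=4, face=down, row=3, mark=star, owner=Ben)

Rule: face is up AND mark is none. This holds for each 'Positive' example and fails for each 'Negative' one.
(rank=4, face=up, row=2, mark=none, owner=Cal): Positive (face is up, mark is none).
(rank=4, face=up, row=3, mark=none, owner=Cal): Positive (face is up, mark is none).
(rank=4, face=down, row=3, mark=star, owner=Ben): Negative (face is down, mark is star).

Positive, Positive, Negative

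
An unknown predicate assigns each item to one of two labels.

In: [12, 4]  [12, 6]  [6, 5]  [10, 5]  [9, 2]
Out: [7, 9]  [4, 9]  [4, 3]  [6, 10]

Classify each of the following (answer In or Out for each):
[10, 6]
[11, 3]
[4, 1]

In, In, Out

The common property of the 'In' items is: first > second AND sum ≥ 11. No 'Out' item has it.
[10, 6]: 10 > 6, 10+6 = 16 — checks out, so In. [11, 3]: 11 > 3, 11+3 = 14 — checks out, so In. [4, 1]: 4 > 1, 4+1 = 5 — fails the rule, so Out.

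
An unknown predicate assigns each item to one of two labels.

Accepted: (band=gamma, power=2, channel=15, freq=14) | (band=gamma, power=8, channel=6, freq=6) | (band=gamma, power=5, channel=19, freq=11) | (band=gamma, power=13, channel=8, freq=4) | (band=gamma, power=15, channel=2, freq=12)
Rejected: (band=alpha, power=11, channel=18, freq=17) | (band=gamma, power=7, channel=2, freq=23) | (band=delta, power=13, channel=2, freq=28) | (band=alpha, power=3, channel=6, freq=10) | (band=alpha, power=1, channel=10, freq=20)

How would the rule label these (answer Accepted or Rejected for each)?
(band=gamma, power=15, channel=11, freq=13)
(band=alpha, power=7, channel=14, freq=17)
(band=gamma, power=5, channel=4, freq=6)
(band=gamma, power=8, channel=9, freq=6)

The pattern is that an item is 'Accepted' exactly when: band is gamma AND freq ≤ 14.
(band=gamma, power=15, channel=11, freq=13): band is gamma, freq = 13 — passes, so Accepted.
(band=alpha, power=7, channel=14, freq=17): band is alpha, freq = 17 — fails this test, so Rejected.
(band=gamma, power=5, channel=4, freq=6): band is gamma, freq = 6 — passes, so Accepted.
(band=gamma, power=8, channel=9, freq=6): band is gamma, freq = 6 — passes, so Accepted.

Accepted, Rejected, Accepted, Accepted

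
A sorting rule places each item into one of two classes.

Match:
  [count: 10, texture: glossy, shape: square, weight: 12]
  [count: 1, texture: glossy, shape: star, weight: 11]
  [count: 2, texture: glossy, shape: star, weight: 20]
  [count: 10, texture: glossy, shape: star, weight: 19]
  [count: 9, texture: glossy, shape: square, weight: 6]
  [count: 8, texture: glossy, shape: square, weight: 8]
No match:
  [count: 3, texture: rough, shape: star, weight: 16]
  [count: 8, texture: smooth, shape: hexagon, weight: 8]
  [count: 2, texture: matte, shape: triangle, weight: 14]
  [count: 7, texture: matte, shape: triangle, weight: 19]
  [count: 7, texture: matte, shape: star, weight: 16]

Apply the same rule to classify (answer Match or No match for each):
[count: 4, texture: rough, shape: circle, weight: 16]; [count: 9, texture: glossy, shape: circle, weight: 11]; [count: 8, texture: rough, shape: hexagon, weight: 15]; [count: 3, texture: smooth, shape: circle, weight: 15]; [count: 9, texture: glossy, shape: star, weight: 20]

Every 'Match' example satisfies: texture is glossy. None of the 'No match' examples do.
[count: 4, texture: rough, shape: circle, weight: 16]: No match (texture is rough). [count: 9, texture: glossy, shape: circle, weight: 11]: Match (texture is glossy). [count: 8, texture: rough, shape: hexagon, weight: 15]: No match (texture is rough). [count: 3, texture: smooth, shape: circle, weight: 15]: No match (texture is smooth). [count: 9, texture: glossy, shape: star, weight: 20]: Match (texture is glossy).

No match, Match, No match, No match, Match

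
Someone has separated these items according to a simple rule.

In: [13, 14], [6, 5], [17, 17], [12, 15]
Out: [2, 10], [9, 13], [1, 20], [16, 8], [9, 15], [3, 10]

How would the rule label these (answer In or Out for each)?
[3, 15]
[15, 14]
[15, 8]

Out, In, Out

The simplest hypothesis consistent with all the labels is: |first − second| ≤ 3.
[3, 15] → |3−15| = 12 → Out.
[15, 14] → |15−14| = 1 → In.
[15, 8] → |15−8| = 7 → Out.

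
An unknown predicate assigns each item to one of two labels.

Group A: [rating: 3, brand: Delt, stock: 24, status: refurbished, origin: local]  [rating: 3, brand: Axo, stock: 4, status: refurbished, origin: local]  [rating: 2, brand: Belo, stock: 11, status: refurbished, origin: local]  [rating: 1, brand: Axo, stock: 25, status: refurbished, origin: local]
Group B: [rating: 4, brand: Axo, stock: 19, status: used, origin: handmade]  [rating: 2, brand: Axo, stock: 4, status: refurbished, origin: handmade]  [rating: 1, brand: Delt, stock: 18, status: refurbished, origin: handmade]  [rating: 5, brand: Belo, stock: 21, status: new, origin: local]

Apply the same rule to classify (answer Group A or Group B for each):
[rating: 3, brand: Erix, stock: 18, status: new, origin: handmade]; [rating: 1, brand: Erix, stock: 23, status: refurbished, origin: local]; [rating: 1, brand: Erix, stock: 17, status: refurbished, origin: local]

Group B, Group A, Group A

Every 'Group A' example satisfies: origin is local AND status is refurbished. None of the 'Group B' examples do.
[rating: 3, brand: Erix, stock: 18, status: new, origin: handmade]: origin is handmade, status is new, fails the rule → Group B.
[rating: 1, brand: Erix, stock: 23, status: refurbished, origin: local]: origin is local, status is refurbished, passes → Group A.
[rating: 1, brand: Erix, stock: 17, status: refurbished, origin: local]: origin is local, status is refurbished, passes → Group A.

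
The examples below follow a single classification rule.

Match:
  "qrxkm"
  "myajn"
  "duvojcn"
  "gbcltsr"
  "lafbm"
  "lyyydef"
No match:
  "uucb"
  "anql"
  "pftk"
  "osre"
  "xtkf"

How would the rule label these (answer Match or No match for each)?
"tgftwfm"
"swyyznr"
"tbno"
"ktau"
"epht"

The rule appears to be: odd length.
"tgftwfm" — length 7, hence Match. "swyyznr" — length 7, hence Match. "tbno" — length 4, hence No match. "ktau" — length 4, hence No match. "epht" — length 4, hence No match.

Match, Match, No match, No match, No match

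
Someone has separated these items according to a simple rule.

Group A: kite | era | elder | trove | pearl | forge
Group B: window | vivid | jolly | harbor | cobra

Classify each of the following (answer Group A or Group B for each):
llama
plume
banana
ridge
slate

Checking candidate rules against both groups, what survives is: contains 'e'.

Group B, Group A, Group B, Group A, Group A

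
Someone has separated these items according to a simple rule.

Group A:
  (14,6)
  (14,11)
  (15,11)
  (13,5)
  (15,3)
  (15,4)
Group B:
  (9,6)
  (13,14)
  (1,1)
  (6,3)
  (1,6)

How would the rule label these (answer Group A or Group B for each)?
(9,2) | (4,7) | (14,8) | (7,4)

Group B, Group B, Group A, Group B

The simplest hypothesis consistent with all the labels is: first > second AND sum ≥ 18.
(9,2): 9 > 2, 9+2 = 11 — fails the rule, so Group B. (4,7): 4 < 7, 4+7 = 11 — fails the rule, so Group B. (14,8): 14 > 8, 14+8 = 22 — checks out, so Group A. (7,4): 7 > 4, 7+4 = 11 — fails the rule, so Group B.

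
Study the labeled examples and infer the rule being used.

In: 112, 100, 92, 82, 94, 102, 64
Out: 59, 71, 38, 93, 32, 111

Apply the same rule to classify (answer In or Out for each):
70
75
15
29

In, Out, Out, Out

Every 'In' example satisfies: even AND at least 59. None of the 'Out' examples do.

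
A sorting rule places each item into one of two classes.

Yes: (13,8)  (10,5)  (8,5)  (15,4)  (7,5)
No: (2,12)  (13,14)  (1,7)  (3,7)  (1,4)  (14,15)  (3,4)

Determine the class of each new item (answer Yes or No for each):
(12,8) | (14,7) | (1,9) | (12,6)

Rule: first > second. This holds for each 'Yes' example and fails for each 'No' one.
(12,8): 12 > 8, has this property → Yes. (14,7): 14 > 7, has this property → Yes. (1,9): 1 < 9, does not satisfy this → No. (12,6): 12 > 6, has this property → Yes.

Yes, Yes, No, Yes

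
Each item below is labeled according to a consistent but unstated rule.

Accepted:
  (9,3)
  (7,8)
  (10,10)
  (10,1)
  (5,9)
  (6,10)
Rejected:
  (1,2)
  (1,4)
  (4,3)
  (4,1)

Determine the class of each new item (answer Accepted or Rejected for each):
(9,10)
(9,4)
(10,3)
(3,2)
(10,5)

Accepted, Accepted, Accepted, Rejected, Accepted

A rule that fits every label: sum ≥ 11 — true of each 'Accepted' example, false of each 'Rejected' one.
(9,10): Accepted (9+10 = 19). (9,4): Accepted (9+4 = 13). (10,3): Accepted (10+3 = 13). (3,2): Rejected (3+2 = 5). (10,5): Accepted (10+5 = 15).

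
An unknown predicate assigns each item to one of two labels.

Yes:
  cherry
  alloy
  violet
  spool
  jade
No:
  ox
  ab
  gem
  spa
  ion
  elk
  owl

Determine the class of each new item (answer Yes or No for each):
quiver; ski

'Yes' ⟺ length ≥ 4.
quiver → length 6 → Yes. ski → length 3 → No.

Yes, No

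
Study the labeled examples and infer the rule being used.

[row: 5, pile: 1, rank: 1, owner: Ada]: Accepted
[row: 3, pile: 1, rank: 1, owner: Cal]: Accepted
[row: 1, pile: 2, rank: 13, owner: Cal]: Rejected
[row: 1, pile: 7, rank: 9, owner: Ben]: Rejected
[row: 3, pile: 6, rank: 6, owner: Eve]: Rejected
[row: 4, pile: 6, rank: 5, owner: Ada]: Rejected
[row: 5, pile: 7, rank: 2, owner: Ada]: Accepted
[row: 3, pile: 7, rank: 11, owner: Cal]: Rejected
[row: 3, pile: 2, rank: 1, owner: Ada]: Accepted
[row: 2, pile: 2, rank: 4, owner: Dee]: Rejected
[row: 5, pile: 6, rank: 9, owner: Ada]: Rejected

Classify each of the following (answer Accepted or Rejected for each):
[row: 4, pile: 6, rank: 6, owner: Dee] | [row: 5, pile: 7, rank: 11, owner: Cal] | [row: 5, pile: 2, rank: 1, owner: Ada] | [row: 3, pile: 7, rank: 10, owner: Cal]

Rejected, Rejected, Accepted, Rejected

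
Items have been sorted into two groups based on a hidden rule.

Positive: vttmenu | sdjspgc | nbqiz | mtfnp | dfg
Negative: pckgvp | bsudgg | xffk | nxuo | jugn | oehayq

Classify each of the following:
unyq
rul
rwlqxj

Negative, Positive, Negative

Rule: odd length. This holds for each 'Positive' example and fails for each 'Negative' one.
unyq: length 4, fails the rule → Negative. rul: length 3, passes → Positive. rwlqxj: length 6, fails the rule → Negative.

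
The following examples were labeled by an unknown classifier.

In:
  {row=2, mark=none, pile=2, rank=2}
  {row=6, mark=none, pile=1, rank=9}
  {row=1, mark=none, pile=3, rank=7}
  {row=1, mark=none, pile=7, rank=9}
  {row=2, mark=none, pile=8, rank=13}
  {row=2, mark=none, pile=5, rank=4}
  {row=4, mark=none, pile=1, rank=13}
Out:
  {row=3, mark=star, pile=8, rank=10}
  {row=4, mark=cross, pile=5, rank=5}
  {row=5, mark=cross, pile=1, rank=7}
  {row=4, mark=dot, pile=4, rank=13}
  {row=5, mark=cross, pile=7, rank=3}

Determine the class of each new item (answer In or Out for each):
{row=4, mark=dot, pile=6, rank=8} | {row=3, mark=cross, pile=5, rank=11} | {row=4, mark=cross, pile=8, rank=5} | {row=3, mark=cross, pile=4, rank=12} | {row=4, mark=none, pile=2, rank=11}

Looking at the examples, the only property every 'In' case has and every 'Out' case lacks is: mark is none.
{row=4, mark=dot, pile=6, rank=8} → mark is dot → Out. {row=3, mark=cross, pile=5, rank=11} → mark is cross → Out. {row=4, mark=cross, pile=8, rank=5} → mark is cross → Out. {row=3, mark=cross, pile=4, rank=12} → mark is cross → Out. {row=4, mark=none, pile=2, rank=11} → mark is none → In.

Out, Out, Out, Out, In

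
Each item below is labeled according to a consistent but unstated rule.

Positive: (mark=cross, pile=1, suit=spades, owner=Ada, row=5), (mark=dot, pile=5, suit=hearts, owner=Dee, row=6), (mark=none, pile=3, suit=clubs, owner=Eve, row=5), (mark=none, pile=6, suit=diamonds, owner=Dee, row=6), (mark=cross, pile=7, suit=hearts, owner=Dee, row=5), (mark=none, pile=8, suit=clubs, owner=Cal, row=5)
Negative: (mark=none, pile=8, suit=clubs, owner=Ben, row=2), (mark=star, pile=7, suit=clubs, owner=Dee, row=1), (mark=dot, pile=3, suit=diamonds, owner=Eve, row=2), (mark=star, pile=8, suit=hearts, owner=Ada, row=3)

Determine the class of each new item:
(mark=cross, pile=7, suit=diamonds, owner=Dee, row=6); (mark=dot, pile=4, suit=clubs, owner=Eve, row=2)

The classifier is using: row ≥ 5.
(mark=cross, pile=7, suit=diamonds, owner=Dee, row=6) → row = 6 → Positive. (mark=dot, pile=4, suit=clubs, owner=Eve, row=2) → row = 2 → Negative.

Positive, Negative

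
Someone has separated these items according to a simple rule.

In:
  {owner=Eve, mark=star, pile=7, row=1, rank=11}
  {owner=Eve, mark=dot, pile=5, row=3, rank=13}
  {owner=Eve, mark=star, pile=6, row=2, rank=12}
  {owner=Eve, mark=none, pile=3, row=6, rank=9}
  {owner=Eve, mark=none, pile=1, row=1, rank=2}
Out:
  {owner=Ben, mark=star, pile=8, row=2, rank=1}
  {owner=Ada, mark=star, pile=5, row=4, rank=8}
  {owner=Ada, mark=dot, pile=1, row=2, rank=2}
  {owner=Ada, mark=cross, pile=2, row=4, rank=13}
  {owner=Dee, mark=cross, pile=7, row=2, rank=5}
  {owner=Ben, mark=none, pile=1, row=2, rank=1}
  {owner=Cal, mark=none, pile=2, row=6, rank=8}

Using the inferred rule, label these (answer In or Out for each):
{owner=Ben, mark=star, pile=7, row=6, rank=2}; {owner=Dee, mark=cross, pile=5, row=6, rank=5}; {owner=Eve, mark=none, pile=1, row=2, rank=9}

Comparing the two groups points to one rule — owner is Eve.
{owner=Ben, mark=star, pile=7, row=6, rank=2} — owner is Ben, hence Out.
{owner=Dee, mark=cross, pile=5, row=6, rank=5} — owner is Dee, hence Out.
{owner=Eve, mark=none, pile=1, row=2, rank=9} — owner is Eve, hence In.

Out, Out, In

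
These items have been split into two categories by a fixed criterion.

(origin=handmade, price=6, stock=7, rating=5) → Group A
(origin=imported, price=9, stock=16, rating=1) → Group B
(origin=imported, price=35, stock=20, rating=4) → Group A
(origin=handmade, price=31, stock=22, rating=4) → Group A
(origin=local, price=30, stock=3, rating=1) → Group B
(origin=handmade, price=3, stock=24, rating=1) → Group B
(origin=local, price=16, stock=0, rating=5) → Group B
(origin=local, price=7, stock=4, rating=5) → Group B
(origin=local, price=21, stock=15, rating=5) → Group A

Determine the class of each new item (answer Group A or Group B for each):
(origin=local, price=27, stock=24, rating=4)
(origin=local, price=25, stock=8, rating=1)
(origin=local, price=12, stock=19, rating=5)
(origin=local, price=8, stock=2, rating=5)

The rule appears to be: rating ≥ 4 AND stock ≥ 7.
(origin=local, price=27, stock=24, rating=4) — rating = 4, stock = 24, hence Group A. (origin=local, price=25, stock=8, rating=1) — rating = 1, stock = 8, hence Group B. (origin=local, price=12, stock=19, rating=5) — rating = 5, stock = 19, hence Group A. (origin=local, price=8, stock=2, rating=5) — rating = 5, stock = 2, hence Group B.

Group A, Group B, Group A, Group B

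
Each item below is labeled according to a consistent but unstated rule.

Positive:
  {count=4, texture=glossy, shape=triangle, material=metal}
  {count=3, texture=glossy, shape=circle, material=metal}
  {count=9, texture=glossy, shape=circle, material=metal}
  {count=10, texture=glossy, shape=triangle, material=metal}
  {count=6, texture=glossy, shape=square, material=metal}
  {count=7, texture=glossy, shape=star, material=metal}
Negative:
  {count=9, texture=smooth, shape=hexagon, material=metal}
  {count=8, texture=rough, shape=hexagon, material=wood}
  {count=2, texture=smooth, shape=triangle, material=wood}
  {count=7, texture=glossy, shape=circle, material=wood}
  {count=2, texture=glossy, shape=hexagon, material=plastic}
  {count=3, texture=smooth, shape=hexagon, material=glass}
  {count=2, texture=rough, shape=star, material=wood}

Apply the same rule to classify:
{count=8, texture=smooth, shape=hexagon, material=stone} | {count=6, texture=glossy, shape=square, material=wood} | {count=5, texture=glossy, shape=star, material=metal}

Negative, Negative, Positive

The simplest hypothesis consistent with all the labels is: texture is glossy AND material is metal.
{count=8, texture=smooth, shape=hexagon, material=stone}: texture is smooth, material is stone, doesn't qualify → Negative.
{count=6, texture=glossy, shape=square, material=wood}: texture is glossy, material is wood, doesn't qualify → Negative.
{count=5, texture=glossy, shape=star, material=metal}: texture is glossy, material is metal, matches → Positive.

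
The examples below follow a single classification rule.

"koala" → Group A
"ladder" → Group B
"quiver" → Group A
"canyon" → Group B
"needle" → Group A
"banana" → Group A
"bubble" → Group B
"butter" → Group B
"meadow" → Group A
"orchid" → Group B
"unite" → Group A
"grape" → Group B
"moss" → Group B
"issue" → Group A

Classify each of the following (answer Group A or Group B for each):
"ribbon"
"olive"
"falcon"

The classifier is using: has ≥ 3 vowels.
"ribbon": 2 vowels, fails the rule → Group B.
"olive": 3 vowels, fits → Group A.
"falcon": 2 vowels, fails the rule → Group B.

Group B, Group A, Group B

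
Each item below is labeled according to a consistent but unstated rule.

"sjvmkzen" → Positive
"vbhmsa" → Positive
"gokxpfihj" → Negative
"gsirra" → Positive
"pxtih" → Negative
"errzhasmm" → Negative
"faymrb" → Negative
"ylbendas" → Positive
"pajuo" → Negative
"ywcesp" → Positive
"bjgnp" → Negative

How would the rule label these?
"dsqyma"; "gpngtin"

Positive, Negative

The rule appears to be: even length AND contains 's'.
"dsqyma": length 6, has 's' — passes, so Positive.
"gpngtin": length 7, no 's' — does not pass, so Negative.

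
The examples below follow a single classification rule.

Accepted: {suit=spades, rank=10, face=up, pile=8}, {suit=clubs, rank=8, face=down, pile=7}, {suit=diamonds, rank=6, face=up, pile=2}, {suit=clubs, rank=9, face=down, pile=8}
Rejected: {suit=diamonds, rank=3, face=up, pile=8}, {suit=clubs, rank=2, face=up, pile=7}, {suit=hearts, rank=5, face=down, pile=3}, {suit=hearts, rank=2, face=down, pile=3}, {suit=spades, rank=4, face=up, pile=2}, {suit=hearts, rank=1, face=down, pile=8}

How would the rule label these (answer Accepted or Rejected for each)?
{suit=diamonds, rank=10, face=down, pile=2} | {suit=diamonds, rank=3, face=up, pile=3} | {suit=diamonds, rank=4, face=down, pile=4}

Rule: rank ≥ 6. This holds for each 'Accepted' example and fails for each 'Rejected' one.

Accepted, Rejected, Rejected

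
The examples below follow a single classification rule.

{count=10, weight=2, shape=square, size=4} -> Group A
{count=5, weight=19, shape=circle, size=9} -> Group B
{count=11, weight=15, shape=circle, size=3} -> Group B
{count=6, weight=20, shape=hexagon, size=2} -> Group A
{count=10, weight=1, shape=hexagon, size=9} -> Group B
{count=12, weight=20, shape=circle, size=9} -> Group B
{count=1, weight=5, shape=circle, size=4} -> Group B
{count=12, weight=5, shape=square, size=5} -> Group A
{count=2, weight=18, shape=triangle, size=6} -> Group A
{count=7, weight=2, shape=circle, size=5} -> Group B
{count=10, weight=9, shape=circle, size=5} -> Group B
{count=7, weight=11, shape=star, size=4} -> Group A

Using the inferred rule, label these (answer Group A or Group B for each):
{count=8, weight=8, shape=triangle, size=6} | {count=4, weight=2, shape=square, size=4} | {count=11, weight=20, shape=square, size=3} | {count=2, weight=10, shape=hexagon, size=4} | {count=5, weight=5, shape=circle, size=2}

Group A, Group A, Group A, Group A, Group B

One predicate separates the groups cleanly: shape is not circle AND size ≤ 6.
{count=8, weight=8, shape=triangle, size=6}: shape is triangle, size = 6 — satisfies this, so Group A.
{count=4, weight=2, shape=square, size=4}: shape is square, size = 4 — satisfies this, so Group A.
{count=11, weight=20, shape=square, size=3}: shape is square, size = 3 — satisfies this, so Group A.
{count=2, weight=10, shape=hexagon, size=4}: shape is hexagon, size = 4 — satisfies this, so Group A.
{count=5, weight=5, shape=circle, size=2}: shape is circle, size = 2 — does not satisfy this, so Group B.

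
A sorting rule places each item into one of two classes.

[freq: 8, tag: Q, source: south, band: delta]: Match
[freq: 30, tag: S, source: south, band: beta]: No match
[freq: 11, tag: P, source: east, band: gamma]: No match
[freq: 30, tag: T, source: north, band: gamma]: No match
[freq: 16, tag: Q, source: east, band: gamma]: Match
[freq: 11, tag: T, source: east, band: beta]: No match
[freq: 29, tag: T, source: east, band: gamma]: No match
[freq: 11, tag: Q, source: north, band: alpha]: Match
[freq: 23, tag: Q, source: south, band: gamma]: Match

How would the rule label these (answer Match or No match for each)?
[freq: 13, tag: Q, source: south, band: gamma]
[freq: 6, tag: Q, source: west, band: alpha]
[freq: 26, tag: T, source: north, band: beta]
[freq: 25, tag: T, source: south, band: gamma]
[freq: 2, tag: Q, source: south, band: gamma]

Match, Match, No match, No match, Match

A rule that fits every label: tag is Q — true of each 'Match' example, false of each 'No match' one.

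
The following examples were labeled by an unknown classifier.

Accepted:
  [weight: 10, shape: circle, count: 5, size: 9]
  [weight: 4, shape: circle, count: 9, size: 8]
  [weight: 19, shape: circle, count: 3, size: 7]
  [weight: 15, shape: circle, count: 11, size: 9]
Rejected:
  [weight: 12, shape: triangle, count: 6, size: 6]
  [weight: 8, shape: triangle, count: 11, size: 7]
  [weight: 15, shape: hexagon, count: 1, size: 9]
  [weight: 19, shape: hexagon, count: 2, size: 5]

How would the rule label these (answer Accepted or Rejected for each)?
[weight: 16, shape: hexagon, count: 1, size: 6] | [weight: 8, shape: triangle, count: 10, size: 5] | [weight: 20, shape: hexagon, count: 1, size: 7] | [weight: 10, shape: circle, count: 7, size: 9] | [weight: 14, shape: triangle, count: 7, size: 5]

The pattern is that an item is 'Accepted' exactly when: shape is circle.
[weight: 16, shape: hexagon, count: 1, size: 6] → shape is hexagon → Rejected.
[weight: 8, shape: triangle, count: 10, size: 5] → shape is triangle → Rejected.
[weight: 20, shape: hexagon, count: 1, size: 7] → shape is hexagon → Rejected.
[weight: 10, shape: circle, count: 7, size: 9] → shape is circle → Accepted.
[weight: 14, shape: triangle, count: 7, size: 5] → shape is triangle → Rejected.

Rejected, Rejected, Rejected, Accepted, Rejected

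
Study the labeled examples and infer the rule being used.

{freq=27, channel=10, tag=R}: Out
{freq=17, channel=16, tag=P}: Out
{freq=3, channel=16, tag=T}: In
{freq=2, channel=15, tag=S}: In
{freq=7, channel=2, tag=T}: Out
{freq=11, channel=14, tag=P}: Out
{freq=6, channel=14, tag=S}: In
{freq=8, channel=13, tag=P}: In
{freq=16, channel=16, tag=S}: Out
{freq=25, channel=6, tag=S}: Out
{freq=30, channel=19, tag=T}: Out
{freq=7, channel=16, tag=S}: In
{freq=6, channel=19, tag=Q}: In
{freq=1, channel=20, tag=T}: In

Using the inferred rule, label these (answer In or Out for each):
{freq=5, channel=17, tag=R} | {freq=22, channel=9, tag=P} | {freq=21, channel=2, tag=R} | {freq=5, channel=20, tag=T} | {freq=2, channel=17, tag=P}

The rule appears to be: channel ≥ 6 AND freq ≤ 8.
{freq=5, channel=17, tag=R}: channel = 17, freq = 5, satisfies this → In.
{freq=22, channel=9, tag=P}: channel = 9, freq = 22, fails the rule → Out.
{freq=21, channel=2, tag=R}: channel = 2, freq = 21, fails the rule → Out.
{freq=5, channel=20, tag=T}: channel = 20, freq = 5, satisfies this → In.
{freq=2, channel=17, tag=P}: channel = 17, freq = 2, satisfies this → In.

In, Out, Out, In, In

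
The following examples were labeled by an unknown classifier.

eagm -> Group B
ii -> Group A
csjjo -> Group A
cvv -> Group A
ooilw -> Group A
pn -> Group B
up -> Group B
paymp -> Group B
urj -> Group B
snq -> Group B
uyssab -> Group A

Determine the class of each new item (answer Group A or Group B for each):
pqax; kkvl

The pattern is that an item is 'Group A' exactly when: has a double letter.
pqax: no doubled letter, fails this test → Group B.
kkvl: 'kk' doubled, checks out → Group A.

Group B, Group A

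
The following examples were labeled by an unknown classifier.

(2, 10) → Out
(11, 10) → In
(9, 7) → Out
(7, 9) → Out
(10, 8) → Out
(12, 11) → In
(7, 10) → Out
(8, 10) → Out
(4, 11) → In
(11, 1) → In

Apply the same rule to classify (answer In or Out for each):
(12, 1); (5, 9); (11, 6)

In, Out, In

One predicate separates the groups cleanly: max ≥ 11.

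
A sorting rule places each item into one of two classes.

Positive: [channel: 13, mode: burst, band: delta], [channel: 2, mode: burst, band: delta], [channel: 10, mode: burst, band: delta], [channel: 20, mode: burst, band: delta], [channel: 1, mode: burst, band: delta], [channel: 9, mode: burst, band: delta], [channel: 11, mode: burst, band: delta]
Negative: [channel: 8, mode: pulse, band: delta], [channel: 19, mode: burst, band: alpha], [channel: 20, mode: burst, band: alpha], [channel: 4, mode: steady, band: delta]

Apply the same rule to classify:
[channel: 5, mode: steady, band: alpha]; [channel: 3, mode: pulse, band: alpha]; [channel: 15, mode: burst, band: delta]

Negative, Negative, Positive

All 'Positive' examples share one property — mode is burst AND band is delta — and every 'Negative' example lacks it.
[channel: 5, mode: steady, band: alpha]: mode is steady, band is alpha — fails this test, so Negative.
[channel: 3, mode: pulse, band: alpha]: mode is pulse, band is alpha — fails this test, so Negative.
[channel: 15, mode: burst, band: delta]: mode is burst, band is delta — checks out, so Positive.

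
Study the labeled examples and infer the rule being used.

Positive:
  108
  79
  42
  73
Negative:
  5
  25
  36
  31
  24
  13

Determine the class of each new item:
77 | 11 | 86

The rule appears to be: at least 42.
77 — 77 ≥ 42, hence Positive. 11 — 11 < 42, hence Negative. 86 — 86 ≥ 42, hence Positive.

Positive, Negative, Positive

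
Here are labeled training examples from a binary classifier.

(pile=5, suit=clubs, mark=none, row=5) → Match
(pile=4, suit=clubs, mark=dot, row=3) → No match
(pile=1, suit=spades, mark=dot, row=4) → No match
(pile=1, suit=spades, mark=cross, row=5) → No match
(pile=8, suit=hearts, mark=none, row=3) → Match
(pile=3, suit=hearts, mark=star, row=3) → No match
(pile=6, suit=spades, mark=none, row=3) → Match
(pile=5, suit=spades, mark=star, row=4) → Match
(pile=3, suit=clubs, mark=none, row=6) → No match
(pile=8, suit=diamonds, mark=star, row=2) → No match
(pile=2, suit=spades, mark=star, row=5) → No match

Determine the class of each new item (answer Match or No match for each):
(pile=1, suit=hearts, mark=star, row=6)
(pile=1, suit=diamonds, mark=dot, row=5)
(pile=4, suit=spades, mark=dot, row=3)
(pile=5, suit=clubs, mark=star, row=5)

No match, No match, No match, Match

Rule: row ≥ 3 AND pile ≥ 5. This holds for each 'Match' example and fails for each 'No match' one.
No match: (pile=1, suit=hearts, mark=star, row=6), since row = 6, pile = 1. No match: (pile=1, suit=diamonds, mark=dot, row=5), since row = 5, pile = 1. No match: (pile=4, suit=spades, mark=dot, row=3), since row = 3, pile = 4. Match: (pile=5, suit=clubs, mark=star, row=5), since row = 5, pile = 5.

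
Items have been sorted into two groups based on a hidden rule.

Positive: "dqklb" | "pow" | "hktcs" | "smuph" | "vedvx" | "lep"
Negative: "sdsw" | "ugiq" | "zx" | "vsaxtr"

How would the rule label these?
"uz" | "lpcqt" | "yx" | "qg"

The simplest hypothesis consistent with all the labels is: odd length.
"uz": length 2, doesn't match → Negative.
"lpcqt": length 5, checks out → Positive.
"yx": length 2, doesn't match → Negative.
"qg": length 2, doesn't match → Negative.

Negative, Positive, Negative, Negative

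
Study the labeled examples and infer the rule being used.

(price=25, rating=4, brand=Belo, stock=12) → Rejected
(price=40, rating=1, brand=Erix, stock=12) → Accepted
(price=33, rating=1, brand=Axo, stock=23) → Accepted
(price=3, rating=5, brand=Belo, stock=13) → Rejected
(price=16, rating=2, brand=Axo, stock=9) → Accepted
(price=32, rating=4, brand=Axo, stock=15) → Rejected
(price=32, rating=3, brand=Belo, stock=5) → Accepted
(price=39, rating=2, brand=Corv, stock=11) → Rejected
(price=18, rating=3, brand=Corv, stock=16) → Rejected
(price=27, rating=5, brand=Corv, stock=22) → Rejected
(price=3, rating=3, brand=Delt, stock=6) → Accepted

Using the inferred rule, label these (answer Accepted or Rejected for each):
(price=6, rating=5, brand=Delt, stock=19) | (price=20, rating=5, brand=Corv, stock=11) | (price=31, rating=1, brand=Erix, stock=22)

Rejected, Rejected, Accepted

The rule appears to be: stock ≤ 9 OR rating = 1.
Rejected: (price=6, rating=5, brand=Delt, stock=19), since stock = 19, rating = 5.
Rejected: (price=20, rating=5, brand=Corv, stock=11), since stock = 11, rating = 5.
Accepted: (price=31, rating=1, brand=Erix, stock=22), since stock = 22, rating = 1.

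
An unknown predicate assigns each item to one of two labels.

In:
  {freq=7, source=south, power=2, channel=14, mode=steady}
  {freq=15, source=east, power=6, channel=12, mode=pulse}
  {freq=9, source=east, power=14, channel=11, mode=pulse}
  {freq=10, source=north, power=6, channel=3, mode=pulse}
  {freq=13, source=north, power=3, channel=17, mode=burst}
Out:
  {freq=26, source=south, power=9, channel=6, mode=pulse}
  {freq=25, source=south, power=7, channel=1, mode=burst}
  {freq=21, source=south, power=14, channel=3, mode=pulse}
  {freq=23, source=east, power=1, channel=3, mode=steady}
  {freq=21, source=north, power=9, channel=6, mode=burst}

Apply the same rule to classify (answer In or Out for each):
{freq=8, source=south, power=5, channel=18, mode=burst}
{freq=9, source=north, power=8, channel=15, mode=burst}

In, In

The simplest hypothesis consistent with all the labels is: freq ≤ 15.
{freq=8, source=south, power=5, channel=18, mode=burst} — freq = 8, hence In. {freq=9, source=north, power=8, channel=15, mode=burst} — freq = 9, hence In.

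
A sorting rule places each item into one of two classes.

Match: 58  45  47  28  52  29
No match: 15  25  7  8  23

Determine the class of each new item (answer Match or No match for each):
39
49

Match, Match

The pattern is that an item is 'Match' exactly when: at least 28.
39: Match (39 ≥ 28). 49: Match (49 ≥ 28).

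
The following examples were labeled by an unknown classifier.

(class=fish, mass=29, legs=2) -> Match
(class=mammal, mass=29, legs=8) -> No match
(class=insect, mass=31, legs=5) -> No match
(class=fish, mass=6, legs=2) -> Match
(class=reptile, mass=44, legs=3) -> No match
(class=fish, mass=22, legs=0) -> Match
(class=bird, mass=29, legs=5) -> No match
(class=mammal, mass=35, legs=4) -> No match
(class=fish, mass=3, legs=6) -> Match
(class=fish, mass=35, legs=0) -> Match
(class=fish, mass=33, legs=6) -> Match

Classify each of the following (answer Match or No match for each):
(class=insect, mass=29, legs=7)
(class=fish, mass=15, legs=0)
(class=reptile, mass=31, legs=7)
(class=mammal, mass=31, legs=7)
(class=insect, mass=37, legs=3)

Checking candidate rules against both groups, what survives is: class is fish.
(class=insect, mass=29, legs=7): class is insect, does not pass → No match.
(class=fish, mass=15, legs=0): class is fish, checks out → Match.
(class=reptile, mass=31, legs=7): class is reptile, does not pass → No match.
(class=mammal, mass=31, legs=7): class is mammal, does not pass → No match.
(class=insect, mass=37, legs=3): class is insect, does not pass → No match.

No match, Match, No match, No match, No match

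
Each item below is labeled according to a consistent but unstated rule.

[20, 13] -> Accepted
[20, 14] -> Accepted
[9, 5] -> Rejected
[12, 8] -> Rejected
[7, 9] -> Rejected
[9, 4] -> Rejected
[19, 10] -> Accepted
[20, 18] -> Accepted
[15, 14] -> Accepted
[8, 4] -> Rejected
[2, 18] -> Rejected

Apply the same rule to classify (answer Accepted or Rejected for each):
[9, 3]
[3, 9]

The distinguishing property — sum ≥ 29 — holds for all the 'Accepted' cases and none of the 'Rejected' cases.
[9, 3]: 9+3 = 12 — does not satisfy this, so Rejected.
[3, 9]: 3+9 = 12 — does not satisfy this, so Rejected.

Rejected, Rejected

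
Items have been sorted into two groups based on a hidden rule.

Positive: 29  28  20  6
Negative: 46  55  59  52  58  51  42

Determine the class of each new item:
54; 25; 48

Negative, Positive, Negative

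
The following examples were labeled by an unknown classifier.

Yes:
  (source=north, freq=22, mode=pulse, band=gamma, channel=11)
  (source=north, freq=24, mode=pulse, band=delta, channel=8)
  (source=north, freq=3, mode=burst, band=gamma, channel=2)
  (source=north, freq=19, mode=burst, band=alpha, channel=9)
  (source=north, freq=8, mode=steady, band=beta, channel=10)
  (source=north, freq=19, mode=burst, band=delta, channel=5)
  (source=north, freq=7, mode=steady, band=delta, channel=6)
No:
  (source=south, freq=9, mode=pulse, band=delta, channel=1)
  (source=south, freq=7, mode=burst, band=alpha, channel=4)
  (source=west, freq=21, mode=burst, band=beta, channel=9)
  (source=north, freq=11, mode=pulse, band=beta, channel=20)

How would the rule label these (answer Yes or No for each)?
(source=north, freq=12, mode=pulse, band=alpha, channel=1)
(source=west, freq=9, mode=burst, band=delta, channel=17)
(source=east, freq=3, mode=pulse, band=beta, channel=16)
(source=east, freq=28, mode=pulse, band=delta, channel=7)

The simplest hypothesis consistent with all the labels is: source is north AND channel ≤ 11.
(source=north, freq=12, mode=pulse, band=alpha, channel=1) — source is north, channel = 1, hence Yes.
(source=west, freq=9, mode=burst, band=delta, channel=17) — source is west, channel = 17, hence No.
(source=east, freq=3, mode=pulse, band=beta, channel=16) — source is east, channel = 16, hence No.
(source=east, freq=28, mode=pulse, band=delta, channel=7) — source is east, channel = 7, hence No.

Yes, No, No, No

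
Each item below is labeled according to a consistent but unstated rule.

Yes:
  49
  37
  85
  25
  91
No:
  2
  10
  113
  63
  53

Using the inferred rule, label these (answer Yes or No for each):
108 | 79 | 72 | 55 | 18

The pattern is that an item is 'Yes' exactly when: ≡ 1 (mod 6).
108 — 108 mod 6 = 0, hence No.
79 — 79 mod 6 = 1, hence Yes.
72 — 72 mod 6 = 0, hence No.
55 — 55 mod 6 = 1, hence Yes.
18 — 18 mod 6 = 0, hence No.

No, Yes, No, Yes, No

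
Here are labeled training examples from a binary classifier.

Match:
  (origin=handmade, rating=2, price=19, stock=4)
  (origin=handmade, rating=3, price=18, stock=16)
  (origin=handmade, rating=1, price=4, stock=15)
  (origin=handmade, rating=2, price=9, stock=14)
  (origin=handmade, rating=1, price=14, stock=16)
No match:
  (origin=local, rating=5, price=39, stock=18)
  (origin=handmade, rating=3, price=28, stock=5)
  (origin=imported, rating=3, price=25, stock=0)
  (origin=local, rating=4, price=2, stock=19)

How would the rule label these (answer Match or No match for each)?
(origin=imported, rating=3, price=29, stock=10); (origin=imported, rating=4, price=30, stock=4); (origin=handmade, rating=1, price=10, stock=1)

No match, No match, Match

The simplest hypothesis consistent with all the labels is: origin is handmade AND price ≤ 19.
(origin=imported, rating=3, price=29, stock=10): No match (origin is imported, price = 29). (origin=imported, rating=4, price=30, stock=4): No match (origin is imported, price = 30). (origin=handmade, rating=1, price=10, stock=1): Match (origin is handmade, price = 10).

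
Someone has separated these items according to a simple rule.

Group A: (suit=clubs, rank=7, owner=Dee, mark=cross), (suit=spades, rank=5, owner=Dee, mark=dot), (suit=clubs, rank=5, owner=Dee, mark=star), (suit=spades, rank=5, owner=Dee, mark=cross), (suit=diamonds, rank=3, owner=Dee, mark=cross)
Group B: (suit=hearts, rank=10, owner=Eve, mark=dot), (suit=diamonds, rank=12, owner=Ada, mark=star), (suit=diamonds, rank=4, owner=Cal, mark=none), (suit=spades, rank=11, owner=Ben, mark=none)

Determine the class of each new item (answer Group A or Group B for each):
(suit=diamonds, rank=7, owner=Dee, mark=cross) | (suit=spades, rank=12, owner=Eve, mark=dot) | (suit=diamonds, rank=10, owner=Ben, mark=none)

Group A, Group B, Group B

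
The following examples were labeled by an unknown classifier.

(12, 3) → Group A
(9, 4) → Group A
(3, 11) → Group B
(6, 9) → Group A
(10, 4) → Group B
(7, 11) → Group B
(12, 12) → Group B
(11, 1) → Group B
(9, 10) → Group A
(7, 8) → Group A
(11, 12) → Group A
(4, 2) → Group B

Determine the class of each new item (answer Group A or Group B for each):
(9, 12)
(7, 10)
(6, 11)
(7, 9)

Every 'Group A' example satisfies: sum is odd. None of the 'Group B' examples do.
(9, 12) → 9+12 = 21 → Group A. (7, 10) → 7+10 = 17 → Group A. (6, 11) → 6+11 = 17 → Group A. (7, 9) → 7+9 = 16 → Group B.

Group A, Group A, Group A, Group B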